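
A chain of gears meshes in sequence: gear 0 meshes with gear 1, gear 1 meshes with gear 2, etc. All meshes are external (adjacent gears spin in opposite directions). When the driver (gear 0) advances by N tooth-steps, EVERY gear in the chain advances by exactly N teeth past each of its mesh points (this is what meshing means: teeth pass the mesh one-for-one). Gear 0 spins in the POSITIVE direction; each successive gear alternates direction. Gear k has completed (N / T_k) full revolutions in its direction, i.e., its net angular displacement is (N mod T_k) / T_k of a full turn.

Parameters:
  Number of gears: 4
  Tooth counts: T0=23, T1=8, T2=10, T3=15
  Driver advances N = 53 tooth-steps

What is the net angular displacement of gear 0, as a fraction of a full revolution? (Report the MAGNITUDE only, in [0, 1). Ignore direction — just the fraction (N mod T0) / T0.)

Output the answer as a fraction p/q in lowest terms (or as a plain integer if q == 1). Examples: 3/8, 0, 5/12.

Answer: 7/23

Derivation:
Chain of 4 gears, tooth counts: [23, 8, 10, 15]
  gear 0: T0=23, direction=positive, advance = 53 mod 23 = 7 teeth = 7/23 turn
  gear 1: T1=8, direction=negative, advance = 53 mod 8 = 5 teeth = 5/8 turn
  gear 2: T2=10, direction=positive, advance = 53 mod 10 = 3 teeth = 3/10 turn
  gear 3: T3=15, direction=negative, advance = 53 mod 15 = 8 teeth = 8/15 turn
Gear 0: 53 mod 23 = 7
Fraction = 7 / 23 = 7/23 (gcd(7,23)=1) = 7/23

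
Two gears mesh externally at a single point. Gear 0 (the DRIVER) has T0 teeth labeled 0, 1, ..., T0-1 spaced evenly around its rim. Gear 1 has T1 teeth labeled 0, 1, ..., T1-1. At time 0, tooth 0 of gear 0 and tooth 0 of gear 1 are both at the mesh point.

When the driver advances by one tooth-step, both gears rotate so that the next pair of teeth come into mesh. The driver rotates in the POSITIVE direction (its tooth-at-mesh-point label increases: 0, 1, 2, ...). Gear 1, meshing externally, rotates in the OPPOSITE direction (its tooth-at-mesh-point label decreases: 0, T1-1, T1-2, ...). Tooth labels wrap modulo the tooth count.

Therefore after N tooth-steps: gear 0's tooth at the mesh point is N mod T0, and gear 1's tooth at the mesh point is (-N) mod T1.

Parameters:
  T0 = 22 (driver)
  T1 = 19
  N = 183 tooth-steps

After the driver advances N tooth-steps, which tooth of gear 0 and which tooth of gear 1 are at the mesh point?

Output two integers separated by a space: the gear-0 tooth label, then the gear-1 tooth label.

Answer: 7 7

Derivation:
Gear 0 (driver, T0=22): tooth at mesh = N mod T0
  183 = 8 * 22 + 7, so 183 mod 22 = 7
  gear 0 tooth = 7
Gear 1 (driven, T1=19): tooth at mesh = (-N) mod T1
  183 = 9 * 19 + 12, so 183 mod 19 = 12
  (-183) mod 19 = (-12) mod 19 = 19 - 12 = 7
Mesh after 183 steps: gear-0 tooth 7 meets gear-1 tooth 7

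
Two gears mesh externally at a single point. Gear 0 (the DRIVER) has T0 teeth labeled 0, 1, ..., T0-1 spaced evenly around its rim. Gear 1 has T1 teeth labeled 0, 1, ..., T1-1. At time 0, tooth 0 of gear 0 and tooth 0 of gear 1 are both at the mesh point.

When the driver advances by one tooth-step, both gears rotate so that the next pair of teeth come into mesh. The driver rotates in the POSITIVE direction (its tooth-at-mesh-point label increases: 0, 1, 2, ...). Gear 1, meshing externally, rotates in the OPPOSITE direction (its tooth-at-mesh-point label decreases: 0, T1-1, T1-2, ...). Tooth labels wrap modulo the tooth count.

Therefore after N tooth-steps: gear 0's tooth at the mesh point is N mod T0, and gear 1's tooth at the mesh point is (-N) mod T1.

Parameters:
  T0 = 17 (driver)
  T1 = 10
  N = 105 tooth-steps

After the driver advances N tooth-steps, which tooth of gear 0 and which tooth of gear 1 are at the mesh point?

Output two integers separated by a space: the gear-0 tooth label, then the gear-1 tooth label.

Answer: 3 5

Derivation:
Gear 0 (driver, T0=17): tooth at mesh = N mod T0
  105 = 6 * 17 + 3, so 105 mod 17 = 3
  gear 0 tooth = 3
Gear 1 (driven, T1=10): tooth at mesh = (-N) mod T1
  105 = 10 * 10 + 5, so 105 mod 10 = 5
  (-105) mod 10 = (-5) mod 10 = 10 - 5 = 5
Mesh after 105 steps: gear-0 tooth 3 meets gear-1 tooth 5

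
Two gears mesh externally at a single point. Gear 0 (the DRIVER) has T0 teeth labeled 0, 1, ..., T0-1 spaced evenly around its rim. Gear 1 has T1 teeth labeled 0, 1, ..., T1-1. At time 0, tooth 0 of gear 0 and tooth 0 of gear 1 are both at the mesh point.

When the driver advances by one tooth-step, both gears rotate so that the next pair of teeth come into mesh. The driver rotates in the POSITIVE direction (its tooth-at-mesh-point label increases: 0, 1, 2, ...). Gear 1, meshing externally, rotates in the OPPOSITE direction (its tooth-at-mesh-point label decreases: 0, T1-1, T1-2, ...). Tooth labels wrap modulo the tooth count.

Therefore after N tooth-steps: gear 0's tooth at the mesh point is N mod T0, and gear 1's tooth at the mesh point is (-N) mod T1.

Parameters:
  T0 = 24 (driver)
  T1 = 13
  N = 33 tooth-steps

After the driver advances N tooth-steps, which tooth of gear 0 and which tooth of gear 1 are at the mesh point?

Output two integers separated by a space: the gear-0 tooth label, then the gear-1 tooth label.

Answer: 9 6

Derivation:
Gear 0 (driver, T0=24): tooth at mesh = N mod T0
  33 = 1 * 24 + 9, so 33 mod 24 = 9
  gear 0 tooth = 9
Gear 1 (driven, T1=13): tooth at mesh = (-N) mod T1
  33 = 2 * 13 + 7, so 33 mod 13 = 7
  (-33) mod 13 = (-7) mod 13 = 13 - 7 = 6
Mesh after 33 steps: gear-0 tooth 9 meets gear-1 tooth 6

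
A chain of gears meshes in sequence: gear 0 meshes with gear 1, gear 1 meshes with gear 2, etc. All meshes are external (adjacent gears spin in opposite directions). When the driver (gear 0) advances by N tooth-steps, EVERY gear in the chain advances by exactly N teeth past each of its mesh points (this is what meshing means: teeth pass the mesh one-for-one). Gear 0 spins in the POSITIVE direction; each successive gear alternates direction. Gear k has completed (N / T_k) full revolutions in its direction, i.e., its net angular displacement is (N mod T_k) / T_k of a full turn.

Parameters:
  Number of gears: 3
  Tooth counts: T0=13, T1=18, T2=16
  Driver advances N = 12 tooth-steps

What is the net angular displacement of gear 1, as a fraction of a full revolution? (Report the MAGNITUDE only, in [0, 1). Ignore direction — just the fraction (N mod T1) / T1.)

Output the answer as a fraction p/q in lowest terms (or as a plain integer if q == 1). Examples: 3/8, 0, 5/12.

Chain of 3 gears, tooth counts: [13, 18, 16]
  gear 0: T0=13, direction=positive, advance = 12 mod 13 = 12 teeth = 12/13 turn
  gear 1: T1=18, direction=negative, advance = 12 mod 18 = 12 teeth = 12/18 turn
  gear 2: T2=16, direction=positive, advance = 12 mod 16 = 12 teeth = 12/16 turn
Gear 1: 12 mod 18 = 12
Fraction = 12 / 18 = 2/3 (gcd(12,18)=6) = 2/3

Answer: 2/3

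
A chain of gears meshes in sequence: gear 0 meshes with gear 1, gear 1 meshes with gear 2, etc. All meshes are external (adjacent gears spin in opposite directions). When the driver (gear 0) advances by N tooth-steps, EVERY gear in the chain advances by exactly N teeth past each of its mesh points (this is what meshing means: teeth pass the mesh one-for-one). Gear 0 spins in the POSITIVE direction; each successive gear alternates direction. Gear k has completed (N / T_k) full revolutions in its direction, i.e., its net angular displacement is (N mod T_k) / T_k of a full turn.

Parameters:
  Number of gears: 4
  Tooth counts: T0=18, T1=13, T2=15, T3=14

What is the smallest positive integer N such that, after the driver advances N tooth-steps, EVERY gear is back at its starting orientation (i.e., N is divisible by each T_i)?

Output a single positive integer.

Answer: 8190

Derivation:
Gear k returns to start when N is a multiple of T_k.
All gears at start simultaneously when N is a common multiple of [18, 13, 15, 14]; the smallest such N is lcm(18, 13, 15, 14).
Start: lcm = T0 = 18
Fold in T1=13: gcd(18, 13) = 1; lcm(18, 13) = 18 * 13 / 1 = 234 / 1 = 234
Fold in T2=15: gcd(234, 15) = 3; lcm(234, 15) = 234 * 15 / 3 = 3510 / 3 = 1170
Fold in T3=14: gcd(1170, 14) = 2; lcm(1170, 14) = 1170 * 14 / 2 = 16380 / 2 = 8190
Full cycle length = 8190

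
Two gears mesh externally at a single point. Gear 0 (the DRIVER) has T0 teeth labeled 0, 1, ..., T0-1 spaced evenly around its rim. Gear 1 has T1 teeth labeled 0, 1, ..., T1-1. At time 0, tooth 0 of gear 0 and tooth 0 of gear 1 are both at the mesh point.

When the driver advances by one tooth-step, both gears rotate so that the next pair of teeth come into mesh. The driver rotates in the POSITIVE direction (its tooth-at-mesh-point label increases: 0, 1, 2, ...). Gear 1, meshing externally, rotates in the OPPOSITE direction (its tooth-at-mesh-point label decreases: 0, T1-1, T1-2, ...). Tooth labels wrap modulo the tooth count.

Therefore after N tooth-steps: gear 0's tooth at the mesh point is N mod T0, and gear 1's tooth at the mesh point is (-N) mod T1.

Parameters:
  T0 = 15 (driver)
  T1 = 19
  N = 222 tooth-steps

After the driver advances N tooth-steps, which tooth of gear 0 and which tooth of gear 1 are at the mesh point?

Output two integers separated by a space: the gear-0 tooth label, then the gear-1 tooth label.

Answer: 12 6

Derivation:
Gear 0 (driver, T0=15): tooth at mesh = N mod T0
  222 = 14 * 15 + 12, so 222 mod 15 = 12
  gear 0 tooth = 12
Gear 1 (driven, T1=19): tooth at mesh = (-N) mod T1
  222 = 11 * 19 + 13, so 222 mod 19 = 13
  (-222) mod 19 = (-13) mod 19 = 19 - 13 = 6
Mesh after 222 steps: gear-0 tooth 12 meets gear-1 tooth 6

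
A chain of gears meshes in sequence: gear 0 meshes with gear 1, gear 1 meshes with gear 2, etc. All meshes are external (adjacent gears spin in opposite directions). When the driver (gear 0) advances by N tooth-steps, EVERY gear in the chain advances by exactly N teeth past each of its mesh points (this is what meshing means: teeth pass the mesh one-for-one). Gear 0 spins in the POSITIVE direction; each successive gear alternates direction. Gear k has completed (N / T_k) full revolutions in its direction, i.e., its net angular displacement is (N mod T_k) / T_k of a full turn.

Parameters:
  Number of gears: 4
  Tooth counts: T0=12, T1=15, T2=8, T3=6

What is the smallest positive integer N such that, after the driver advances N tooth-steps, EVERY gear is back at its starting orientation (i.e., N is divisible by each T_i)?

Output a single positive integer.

Gear k returns to start when N is a multiple of T_k.
All gears at start simultaneously when N is a common multiple of [12, 15, 8, 6]; the smallest such N is lcm(12, 15, 8, 6).
Start: lcm = T0 = 12
Fold in T1=15: gcd(12, 15) = 3; lcm(12, 15) = 12 * 15 / 3 = 180 / 3 = 60
Fold in T2=8: gcd(60, 8) = 4; lcm(60, 8) = 60 * 8 / 4 = 480 / 4 = 120
Fold in T3=6: gcd(120, 6) = 6; lcm(120, 6) = 120 * 6 / 6 = 720 / 6 = 120
Full cycle length = 120

Answer: 120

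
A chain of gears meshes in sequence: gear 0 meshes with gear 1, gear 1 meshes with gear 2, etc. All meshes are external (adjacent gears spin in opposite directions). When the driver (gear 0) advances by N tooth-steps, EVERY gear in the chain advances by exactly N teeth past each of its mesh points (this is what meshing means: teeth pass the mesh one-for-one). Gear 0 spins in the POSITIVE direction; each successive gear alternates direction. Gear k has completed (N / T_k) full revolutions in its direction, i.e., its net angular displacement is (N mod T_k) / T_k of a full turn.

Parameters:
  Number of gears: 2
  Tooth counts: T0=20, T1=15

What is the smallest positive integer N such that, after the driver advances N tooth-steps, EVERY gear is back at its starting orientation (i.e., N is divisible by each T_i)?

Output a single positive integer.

Answer: 60

Derivation:
Gear k returns to start when N is a multiple of T_k.
All gears at start simultaneously when N is a common multiple of [20, 15]; the smallest such N is lcm(20, 15).
Start: lcm = T0 = 20
Fold in T1=15: gcd(20, 15) = 5; lcm(20, 15) = 20 * 15 / 5 = 300 / 5 = 60
Full cycle length = 60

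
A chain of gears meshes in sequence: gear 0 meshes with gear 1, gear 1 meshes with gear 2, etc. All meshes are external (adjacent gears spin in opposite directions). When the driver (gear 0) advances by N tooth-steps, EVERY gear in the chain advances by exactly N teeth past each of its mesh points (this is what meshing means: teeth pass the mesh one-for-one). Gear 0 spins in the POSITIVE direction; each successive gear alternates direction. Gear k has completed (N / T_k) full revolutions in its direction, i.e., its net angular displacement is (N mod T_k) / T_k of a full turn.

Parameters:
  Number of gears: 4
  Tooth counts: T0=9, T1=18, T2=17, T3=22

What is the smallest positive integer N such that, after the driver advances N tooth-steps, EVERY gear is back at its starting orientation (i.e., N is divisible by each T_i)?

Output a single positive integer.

Gear k returns to start when N is a multiple of T_k.
All gears at start simultaneously when N is a common multiple of [9, 18, 17, 22]; the smallest such N is lcm(9, 18, 17, 22).
Start: lcm = T0 = 9
Fold in T1=18: gcd(9, 18) = 9; lcm(9, 18) = 9 * 18 / 9 = 162 / 9 = 18
Fold in T2=17: gcd(18, 17) = 1; lcm(18, 17) = 18 * 17 / 1 = 306 / 1 = 306
Fold in T3=22: gcd(306, 22) = 2; lcm(306, 22) = 306 * 22 / 2 = 6732 / 2 = 3366
Full cycle length = 3366

Answer: 3366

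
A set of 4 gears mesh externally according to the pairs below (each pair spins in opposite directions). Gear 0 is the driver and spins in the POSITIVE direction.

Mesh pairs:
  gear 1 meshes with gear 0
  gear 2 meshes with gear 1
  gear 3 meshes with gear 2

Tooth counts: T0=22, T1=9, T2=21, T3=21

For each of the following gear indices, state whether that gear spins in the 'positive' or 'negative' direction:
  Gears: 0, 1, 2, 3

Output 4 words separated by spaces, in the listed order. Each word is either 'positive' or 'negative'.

Gear 0 (driver): positive (depth 0)
  gear 1: meshes with gear 0 -> depth 1 -> negative (opposite of gear 0)
  gear 2: meshes with gear 1 -> depth 2 -> positive (opposite of gear 1)
  gear 3: meshes with gear 2 -> depth 3 -> negative (opposite of gear 2)
Queried indices 0, 1, 2, 3 -> positive, negative, positive, negative

Answer: positive negative positive negative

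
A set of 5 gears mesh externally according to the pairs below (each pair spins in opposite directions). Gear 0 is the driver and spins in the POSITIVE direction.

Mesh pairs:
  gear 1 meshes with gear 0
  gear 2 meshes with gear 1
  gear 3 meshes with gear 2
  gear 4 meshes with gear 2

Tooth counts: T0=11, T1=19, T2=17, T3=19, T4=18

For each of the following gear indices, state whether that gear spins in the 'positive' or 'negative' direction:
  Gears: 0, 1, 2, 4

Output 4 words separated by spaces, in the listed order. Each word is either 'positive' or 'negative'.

Gear 0 (driver): positive (depth 0)
  gear 1: meshes with gear 0 -> depth 1 -> negative (opposite of gear 0)
  gear 2: meshes with gear 1 -> depth 2 -> positive (opposite of gear 1)
  gear 3: meshes with gear 2 -> depth 3 -> negative (opposite of gear 2)
  gear 4: meshes with gear 2 -> depth 3 -> negative (opposite of gear 2)
Queried indices 0, 1, 2, 4 -> positive, negative, positive, negative

Answer: positive negative positive negative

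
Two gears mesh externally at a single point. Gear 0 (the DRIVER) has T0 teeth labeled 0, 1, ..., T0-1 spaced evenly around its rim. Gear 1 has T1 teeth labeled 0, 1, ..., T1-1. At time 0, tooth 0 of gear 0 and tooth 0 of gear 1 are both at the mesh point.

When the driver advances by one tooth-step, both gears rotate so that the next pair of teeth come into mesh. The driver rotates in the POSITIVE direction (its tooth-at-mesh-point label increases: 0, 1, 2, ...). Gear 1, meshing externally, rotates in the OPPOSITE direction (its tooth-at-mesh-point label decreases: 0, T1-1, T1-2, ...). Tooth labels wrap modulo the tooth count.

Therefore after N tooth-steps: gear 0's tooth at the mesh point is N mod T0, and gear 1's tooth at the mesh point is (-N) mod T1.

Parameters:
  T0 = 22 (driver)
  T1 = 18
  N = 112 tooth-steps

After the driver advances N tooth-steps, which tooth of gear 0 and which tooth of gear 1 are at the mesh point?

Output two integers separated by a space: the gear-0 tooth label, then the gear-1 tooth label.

Gear 0 (driver, T0=22): tooth at mesh = N mod T0
  112 = 5 * 22 + 2, so 112 mod 22 = 2
  gear 0 tooth = 2
Gear 1 (driven, T1=18): tooth at mesh = (-N) mod T1
  112 = 6 * 18 + 4, so 112 mod 18 = 4
  (-112) mod 18 = (-4) mod 18 = 18 - 4 = 14
Mesh after 112 steps: gear-0 tooth 2 meets gear-1 tooth 14

Answer: 2 14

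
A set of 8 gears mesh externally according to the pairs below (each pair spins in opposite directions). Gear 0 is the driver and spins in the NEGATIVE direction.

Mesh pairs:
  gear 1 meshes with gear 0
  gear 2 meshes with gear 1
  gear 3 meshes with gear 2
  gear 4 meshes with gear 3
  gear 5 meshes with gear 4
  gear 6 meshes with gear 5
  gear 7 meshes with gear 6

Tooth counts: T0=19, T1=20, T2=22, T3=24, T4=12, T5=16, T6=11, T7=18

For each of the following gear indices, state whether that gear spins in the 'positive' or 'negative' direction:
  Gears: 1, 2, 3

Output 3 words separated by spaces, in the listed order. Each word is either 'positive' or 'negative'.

Gear 0 (driver): negative (depth 0)
  gear 1: meshes with gear 0 -> depth 1 -> positive (opposite of gear 0)
  gear 2: meshes with gear 1 -> depth 2 -> negative (opposite of gear 1)
  gear 3: meshes with gear 2 -> depth 3 -> positive (opposite of gear 2)
  gear 4: meshes with gear 3 -> depth 4 -> negative (opposite of gear 3)
  gear 5: meshes with gear 4 -> depth 5 -> positive (opposite of gear 4)
  gear 6: meshes with gear 5 -> depth 6 -> negative (opposite of gear 5)
  gear 7: meshes with gear 6 -> depth 7 -> positive (opposite of gear 6)
Queried indices 1, 2, 3 -> positive, negative, positive

Answer: positive negative positive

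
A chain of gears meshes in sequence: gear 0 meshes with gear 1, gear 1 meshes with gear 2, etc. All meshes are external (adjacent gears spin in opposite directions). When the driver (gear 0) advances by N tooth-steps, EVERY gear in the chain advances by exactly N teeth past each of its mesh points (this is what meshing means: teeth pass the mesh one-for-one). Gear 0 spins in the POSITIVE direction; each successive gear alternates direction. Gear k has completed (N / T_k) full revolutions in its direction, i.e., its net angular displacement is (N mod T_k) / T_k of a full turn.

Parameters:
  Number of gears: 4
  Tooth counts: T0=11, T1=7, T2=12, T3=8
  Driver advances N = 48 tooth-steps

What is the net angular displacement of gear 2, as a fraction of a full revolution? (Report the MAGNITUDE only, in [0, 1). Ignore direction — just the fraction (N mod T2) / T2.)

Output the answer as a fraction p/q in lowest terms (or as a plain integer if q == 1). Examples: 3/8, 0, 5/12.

Chain of 4 gears, tooth counts: [11, 7, 12, 8]
  gear 0: T0=11, direction=positive, advance = 48 mod 11 = 4 teeth = 4/11 turn
  gear 1: T1=7, direction=negative, advance = 48 mod 7 = 6 teeth = 6/7 turn
  gear 2: T2=12, direction=positive, advance = 48 mod 12 = 0 teeth = 0/12 turn
  gear 3: T3=8, direction=negative, advance = 48 mod 8 = 0 teeth = 0/8 turn
Gear 2: 48 mod 12 = 0
Fraction = 0 / 12 = 0/1 (gcd(0,12)=12) = 0

Answer: 0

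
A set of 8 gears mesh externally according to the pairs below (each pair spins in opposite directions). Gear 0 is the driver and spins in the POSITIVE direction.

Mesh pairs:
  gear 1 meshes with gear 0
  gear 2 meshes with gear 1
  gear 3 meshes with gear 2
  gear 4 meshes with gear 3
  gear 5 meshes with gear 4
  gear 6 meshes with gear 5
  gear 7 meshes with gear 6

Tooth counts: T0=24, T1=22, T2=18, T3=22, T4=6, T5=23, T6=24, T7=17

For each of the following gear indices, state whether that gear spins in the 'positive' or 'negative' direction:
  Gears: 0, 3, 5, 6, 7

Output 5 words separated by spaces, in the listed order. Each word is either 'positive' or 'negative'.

Gear 0 (driver): positive (depth 0)
  gear 1: meshes with gear 0 -> depth 1 -> negative (opposite of gear 0)
  gear 2: meshes with gear 1 -> depth 2 -> positive (opposite of gear 1)
  gear 3: meshes with gear 2 -> depth 3 -> negative (opposite of gear 2)
  gear 4: meshes with gear 3 -> depth 4 -> positive (opposite of gear 3)
  gear 5: meshes with gear 4 -> depth 5 -> negative (opposite of gear 4)
  gear 6: meshes with gear 5 -> depth 6 -> positive (opposite of gear 5)
  gear 7: meshes with gear 6 -> depth 7 -> negative (opposite of gear 6)
Queried indices 0, 3, 5, 6, 7 -> positive, negative, negative, positive, negative

Answer: positive negative negative positive negative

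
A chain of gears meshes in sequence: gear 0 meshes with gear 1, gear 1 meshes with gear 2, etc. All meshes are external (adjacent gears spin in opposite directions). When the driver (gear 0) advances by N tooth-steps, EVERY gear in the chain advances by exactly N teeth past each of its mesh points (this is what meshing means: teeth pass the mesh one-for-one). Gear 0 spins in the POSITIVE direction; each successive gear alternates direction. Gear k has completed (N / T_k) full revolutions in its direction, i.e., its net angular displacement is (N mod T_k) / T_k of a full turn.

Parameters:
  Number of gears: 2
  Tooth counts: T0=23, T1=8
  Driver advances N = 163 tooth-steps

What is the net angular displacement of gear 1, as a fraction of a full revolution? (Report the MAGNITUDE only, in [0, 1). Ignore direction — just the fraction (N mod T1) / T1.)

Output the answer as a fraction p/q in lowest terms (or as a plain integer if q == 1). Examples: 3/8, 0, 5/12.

Answer: 3/8

Derivation:
Chain of 2 gears, tooth counts: [23, 8]
  gear 0: T0=23, direction=positive, advance = 163 mod 23 = 2 teeth = 2/23 turn
  gear 1: T1=8, direction=negative, advance = 163 mod 8 = 3 teeth = 3/8 turn
Gear 1: 163 mod 8 = 3
Fraction = 3 / 8 = 3/8 (gcd(3,8)=1) = 3/8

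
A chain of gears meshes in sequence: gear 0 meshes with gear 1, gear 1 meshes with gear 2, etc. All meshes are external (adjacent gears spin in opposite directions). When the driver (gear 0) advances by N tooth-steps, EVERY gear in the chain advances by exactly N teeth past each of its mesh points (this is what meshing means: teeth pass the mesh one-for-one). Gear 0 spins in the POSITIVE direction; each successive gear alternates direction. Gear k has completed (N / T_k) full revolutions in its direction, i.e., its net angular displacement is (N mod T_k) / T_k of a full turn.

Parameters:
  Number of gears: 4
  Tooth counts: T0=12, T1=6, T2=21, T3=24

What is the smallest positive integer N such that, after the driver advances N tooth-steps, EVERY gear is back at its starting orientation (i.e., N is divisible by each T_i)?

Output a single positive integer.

Gear k returns to start when N is a multiple of T_k.
All gears at start simultaneously when N is a common multiple of [12, 6, 21, 24]; the smallest such N is lcm(12, 6, 21, 24).
Start: lcm = T0 = 12
Fold in T1=6: gcd(12, 6) = 6; lcm(12, 6) = 12 * 6 / 6 = 72 / 6 = 12
Fold in T2=21: gcd(12, 21) = 3; lcm(12, 21) = 12 * 21 / 3 = 252 / 3 = 84
Fold in T3=24: gcd(84, 24) = 12; lcm(84, 24) = 84 * 24 / 12 = 2016 / 12 = 168
Full cycle length = 168

Answer: 168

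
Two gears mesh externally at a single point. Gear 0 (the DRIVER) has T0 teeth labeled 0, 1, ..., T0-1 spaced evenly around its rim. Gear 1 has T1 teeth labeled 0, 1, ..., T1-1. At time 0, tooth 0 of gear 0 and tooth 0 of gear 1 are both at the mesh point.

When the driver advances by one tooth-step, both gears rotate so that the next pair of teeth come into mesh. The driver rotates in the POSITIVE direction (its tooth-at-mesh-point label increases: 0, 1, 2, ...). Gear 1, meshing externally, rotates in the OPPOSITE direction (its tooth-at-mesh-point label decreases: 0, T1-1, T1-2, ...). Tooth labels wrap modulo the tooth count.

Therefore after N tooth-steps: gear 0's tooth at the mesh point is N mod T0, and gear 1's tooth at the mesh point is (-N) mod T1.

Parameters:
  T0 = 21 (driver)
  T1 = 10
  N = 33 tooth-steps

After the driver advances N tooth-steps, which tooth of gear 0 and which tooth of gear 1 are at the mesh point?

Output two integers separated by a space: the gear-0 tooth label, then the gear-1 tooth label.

Answer: 12 7

Derivation:
Gear 0 (driver, T0=21): tooth at mesh = N mod T0
  33 = 1 * 21 + 12, so 33 mod 21 = 12
  gear 0 tooth = 12
Gear 1 (driven, T1=10): tooth at mesh = (-N) mod T1
  33 = 3 * 10 + 3, so 33 mod 10 = 3
  (-33) mod 10 = (-3) mod 10 = 10 - 3 = 7
Mesh after 33 steps: gear-0 tooth 12 meets gear-1 tooth 7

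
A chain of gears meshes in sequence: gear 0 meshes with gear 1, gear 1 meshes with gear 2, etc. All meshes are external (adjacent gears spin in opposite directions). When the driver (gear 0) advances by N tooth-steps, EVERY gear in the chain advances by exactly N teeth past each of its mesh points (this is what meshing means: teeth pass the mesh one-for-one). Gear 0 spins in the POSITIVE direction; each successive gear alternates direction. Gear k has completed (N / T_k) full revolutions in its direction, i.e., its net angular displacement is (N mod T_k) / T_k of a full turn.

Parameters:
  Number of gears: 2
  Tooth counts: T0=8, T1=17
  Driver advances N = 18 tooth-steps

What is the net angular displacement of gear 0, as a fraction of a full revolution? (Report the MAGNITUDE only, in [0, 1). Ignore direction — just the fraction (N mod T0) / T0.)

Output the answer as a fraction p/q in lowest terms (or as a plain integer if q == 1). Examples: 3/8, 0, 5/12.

Chain of 2 gears, tooth counts: [8, 17]
  gear 0: T0=8, direction=positive, advance = 18 mod 8 = 2 teeth = 2/8 turn
  gear 1: T1=17, direction=negative, advance = 18 mod 17 = 1 teeth = 1/17 turn
Gear 0: 18 mod 8 = 2
Fraction = 2 / 8 = 1/4 (gcd(2,8)=2) = 1/4

Answer: 1/4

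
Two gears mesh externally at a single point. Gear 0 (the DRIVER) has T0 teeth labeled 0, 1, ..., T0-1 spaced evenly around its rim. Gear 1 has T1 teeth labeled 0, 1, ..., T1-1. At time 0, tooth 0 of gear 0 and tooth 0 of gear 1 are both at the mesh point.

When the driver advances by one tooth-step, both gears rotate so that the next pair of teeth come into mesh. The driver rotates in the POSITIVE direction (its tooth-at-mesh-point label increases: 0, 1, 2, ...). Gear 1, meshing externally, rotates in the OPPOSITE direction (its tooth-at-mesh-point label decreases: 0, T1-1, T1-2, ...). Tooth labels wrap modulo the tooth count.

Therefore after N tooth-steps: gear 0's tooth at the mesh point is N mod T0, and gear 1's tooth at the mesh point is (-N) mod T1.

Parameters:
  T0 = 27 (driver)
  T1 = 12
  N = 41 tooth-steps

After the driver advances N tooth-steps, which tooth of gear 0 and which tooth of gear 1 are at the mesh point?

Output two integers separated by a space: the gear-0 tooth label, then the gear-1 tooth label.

Gear 0 (driver, T0=27): tooth at mesh = N mod T0
  41 = 1 * 27 + 14, so 41 mod 27 = 14
  gear 0 tooth = 14
Gear 1 (driven, T1=12): tooth at mesh = (-N) mod T1
  41 = 3 * 12 + 5, so 41 mod 12 = 5
  (-41) mod 12 = (-5) mod 12 = 12 - 5 = 7
Mesh after 41 steps: gear-0 tooth 14 meets gear-1 tooth 7

Answer: 14 7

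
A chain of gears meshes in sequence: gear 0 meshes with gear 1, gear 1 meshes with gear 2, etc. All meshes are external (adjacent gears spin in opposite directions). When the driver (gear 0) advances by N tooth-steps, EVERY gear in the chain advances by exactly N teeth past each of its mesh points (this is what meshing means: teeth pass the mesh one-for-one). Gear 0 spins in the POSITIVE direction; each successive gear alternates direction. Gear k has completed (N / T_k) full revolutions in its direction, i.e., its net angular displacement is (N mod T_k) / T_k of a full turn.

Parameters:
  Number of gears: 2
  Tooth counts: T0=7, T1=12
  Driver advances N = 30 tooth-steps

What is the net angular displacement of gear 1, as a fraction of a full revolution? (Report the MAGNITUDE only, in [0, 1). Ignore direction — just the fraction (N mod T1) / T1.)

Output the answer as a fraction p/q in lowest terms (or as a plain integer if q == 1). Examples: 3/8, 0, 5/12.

Answer: 1/2

Derivation:
Chain of 2 gears, tooth counts: [7, 12]
  gear 0: T0=7, direction=positive, advance = 30 mod 7 = 2 teeth = 2/7 turn
  gear 1: T1=12, direction=negative, advance = 30 mod 12 = 6 teeth = 6/12 turn
Gear 1: 30 mod 12 = 6
Fraction = 6 / 12 = 1/2 (gcd(6,12)=6) = 1/2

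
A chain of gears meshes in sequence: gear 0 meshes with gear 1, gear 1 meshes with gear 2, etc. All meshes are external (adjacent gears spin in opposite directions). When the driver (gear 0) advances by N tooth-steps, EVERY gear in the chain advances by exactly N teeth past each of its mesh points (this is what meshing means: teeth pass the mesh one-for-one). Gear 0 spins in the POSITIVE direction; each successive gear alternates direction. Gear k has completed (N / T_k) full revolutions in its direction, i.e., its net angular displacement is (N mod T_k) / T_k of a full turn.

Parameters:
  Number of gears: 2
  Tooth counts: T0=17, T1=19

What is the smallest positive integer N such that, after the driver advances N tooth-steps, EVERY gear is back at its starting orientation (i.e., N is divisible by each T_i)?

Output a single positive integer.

Answer: 323

Derivation:
Gear k returns to start when N is a multiple of T_k.
All gears at start simultaneously when N is a common multiple of [17, 19]; the smallest such N is lcm(17, 19).
Start: lcm = T0 = 17
Fold in T1=19: gcd(17, 19) = 1; lcm(17, 19) = 17 * 19 / 1 = 323 / 1 = 323
Full cycle length = 323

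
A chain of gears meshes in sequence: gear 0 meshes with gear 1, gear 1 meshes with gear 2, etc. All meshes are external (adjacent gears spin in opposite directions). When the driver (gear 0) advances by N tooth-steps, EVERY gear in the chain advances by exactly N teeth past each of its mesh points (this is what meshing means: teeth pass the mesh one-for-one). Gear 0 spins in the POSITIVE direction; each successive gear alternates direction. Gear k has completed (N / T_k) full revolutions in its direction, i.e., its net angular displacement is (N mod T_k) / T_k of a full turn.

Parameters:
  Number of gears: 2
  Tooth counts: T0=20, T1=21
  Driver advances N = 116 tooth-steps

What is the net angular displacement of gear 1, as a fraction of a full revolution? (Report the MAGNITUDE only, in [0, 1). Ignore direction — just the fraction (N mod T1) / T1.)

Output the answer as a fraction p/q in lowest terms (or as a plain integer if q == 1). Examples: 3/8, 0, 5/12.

Answer: 11/21

Derivation:
Chain of 2 gears, tooth counts: [20, 21]
  gear 0: T0=20, direction=positive, advance = 116 mod 20 = 16 teeth = 16/20 turn
  gear 1: T1=21, direction=negative, advance = 116 mod 21 = 11 teeth = 11/21 turn
Gear 1: 116 mod 21 = 11
Fraction = 11 / 21 = 11/21 (gcd(11,21)=1) = 11/21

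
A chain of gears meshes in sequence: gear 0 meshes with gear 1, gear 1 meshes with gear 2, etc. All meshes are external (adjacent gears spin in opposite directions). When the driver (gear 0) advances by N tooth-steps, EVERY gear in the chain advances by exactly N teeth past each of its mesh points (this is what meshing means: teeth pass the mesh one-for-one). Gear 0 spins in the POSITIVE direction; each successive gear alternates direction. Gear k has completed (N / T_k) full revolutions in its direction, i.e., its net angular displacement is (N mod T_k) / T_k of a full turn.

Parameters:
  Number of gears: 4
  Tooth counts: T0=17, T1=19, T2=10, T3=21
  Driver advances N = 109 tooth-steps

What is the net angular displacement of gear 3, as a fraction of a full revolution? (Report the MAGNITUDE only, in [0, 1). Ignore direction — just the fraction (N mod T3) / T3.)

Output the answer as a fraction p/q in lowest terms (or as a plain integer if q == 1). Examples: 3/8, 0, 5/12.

Answer: 4/21

Derivation:
Chain of 4 gears, tooth counts: [17, 19, 10, 21]
  gear 0: T0=17, direction=positive, advance = 109 mod 17 = 7 teeth = 7/17 turn
  gear 1: T1=19, direction=negative, advance = 109 mod 19 = 14 teeth = 14/19 turn
  gear 2: T2=10, direction=positive, advance = 109 mod 10 = 9 teeth = 9/10 turn
  gear 3: T3=21, direction=negative, advance = 109 mod 21 = 4 teeth = 4/21 turn
Gear 3: 109 mod 21 = 4
Fraction = 4 / 21 = 4/21 (gcd(4,21)=1) = 4/21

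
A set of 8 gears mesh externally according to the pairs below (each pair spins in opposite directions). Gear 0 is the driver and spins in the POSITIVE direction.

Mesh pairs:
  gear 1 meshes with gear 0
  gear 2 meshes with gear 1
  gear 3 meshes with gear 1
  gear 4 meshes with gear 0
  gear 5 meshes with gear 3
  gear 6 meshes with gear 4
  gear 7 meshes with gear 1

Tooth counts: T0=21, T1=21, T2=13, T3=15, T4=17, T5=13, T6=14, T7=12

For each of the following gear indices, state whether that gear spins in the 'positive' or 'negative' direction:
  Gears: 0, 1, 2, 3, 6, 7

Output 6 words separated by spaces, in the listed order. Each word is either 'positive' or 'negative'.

Answer: positive negative positive positive positive positive

Derivation:
Gear 0 (driver): positive (depth 0)
  gear 1: meshes with gear 0 -> depth 1 -> negative (opposite of gear 0)
  gear 2: meshes with gear 1 -> depth 2 -> positive (opposite of gear 1)
  gear 3: meshes with gear 1 -> depth 2 -> positive (opposite of gear 1)
  gear 4: meshes with gear 0 -> depth 1 -> negative (opposite of gear 0)
  gear 5: meshes with gear 3 -> depth 3 -> negative (opposite of gear 3)
  gear 6: meshes with gear 4 -> depth 2 -> positive (opposite of gear 4)
  gear 7: meshes with gear 1 -> depth 2 -> positive (opposite of gear 1)
Queried indices 0, 1, 2, 3, 6, 7 -> positive, negative, positive, positive, positive, positive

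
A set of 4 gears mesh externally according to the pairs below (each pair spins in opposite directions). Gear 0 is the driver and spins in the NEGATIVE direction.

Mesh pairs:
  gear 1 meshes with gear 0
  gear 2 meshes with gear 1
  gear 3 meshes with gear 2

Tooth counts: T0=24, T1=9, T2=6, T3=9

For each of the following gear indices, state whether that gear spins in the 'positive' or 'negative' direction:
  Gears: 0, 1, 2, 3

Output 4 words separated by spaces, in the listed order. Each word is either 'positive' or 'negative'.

Gear 0 (driver): negative (depth 0)
  gear 1: meshes with gear 0 -> depth 1 -> positive (opposite of gear 0)
  gear 2: meshes with gear 1 -> depth 2 -> negative (opposite of gear 1)
  gear 3: meshes with gear 2 -> depth 3 -> positive (opposite of gear 2)
Queried indices 0, 1, 2, 3 -> negative, positive, negative, positive

Answer: negative positive negative positive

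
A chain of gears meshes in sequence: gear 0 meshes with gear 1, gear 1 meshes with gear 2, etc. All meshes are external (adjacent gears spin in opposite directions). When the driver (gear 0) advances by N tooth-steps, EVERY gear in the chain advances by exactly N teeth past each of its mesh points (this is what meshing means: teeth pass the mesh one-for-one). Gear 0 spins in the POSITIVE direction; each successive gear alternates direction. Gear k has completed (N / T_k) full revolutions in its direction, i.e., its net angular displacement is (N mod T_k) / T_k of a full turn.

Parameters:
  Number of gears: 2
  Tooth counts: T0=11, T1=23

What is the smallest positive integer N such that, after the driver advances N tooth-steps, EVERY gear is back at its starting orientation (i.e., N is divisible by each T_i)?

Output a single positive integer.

Gear k returns to start when N is a multiple of T_k.
All gears at start simultaneously when N is a common multiple of [11, 23]; the smallest such N is lcm(11, 23).
Start: lcm = T0 = 11
Fold in T1=23: gcd(11, 23) = 1; lcm(11, 23) = 11 * 23 / 1 = 253 / 1 = 253
Full cycle length = 253

Answer: 253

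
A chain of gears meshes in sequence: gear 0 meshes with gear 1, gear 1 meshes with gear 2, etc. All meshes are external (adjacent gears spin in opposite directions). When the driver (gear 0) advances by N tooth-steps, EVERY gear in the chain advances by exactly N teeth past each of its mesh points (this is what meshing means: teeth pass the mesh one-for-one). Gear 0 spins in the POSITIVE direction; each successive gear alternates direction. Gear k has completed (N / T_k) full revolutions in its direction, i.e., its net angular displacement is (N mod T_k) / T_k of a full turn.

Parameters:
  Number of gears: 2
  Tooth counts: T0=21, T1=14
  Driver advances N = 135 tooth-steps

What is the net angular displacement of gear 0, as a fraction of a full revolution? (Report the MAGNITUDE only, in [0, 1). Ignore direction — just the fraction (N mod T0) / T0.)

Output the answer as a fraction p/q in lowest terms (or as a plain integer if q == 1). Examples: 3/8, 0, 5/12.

Chain of 2 gears, tooth counts: [21, 14]
  gear 0: T0=21, direction=positive, advance = 135 mod 21 = 9 teeth = 9/21 turn
  gear 1: T1=14, direction=negative, advance = 135 mod 14 = 9 teeth = 9/14 turn
Gear 0: 135 mod 21 = 9
Fraction = 9 / 21 = 3/7 (gcd(9,21)=3) = 3/7

Answer: 3/7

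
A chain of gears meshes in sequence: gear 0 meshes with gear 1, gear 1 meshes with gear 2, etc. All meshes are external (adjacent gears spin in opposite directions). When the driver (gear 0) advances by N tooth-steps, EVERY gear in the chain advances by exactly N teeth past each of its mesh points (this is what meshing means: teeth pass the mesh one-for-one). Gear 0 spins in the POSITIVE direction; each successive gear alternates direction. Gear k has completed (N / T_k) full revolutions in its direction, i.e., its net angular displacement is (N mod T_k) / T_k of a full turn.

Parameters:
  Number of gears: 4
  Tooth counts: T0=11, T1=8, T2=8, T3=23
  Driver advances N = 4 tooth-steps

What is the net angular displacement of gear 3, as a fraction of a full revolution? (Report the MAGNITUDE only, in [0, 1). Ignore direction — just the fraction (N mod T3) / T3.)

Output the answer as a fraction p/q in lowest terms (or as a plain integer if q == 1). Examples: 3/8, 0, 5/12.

Chain of 4 gears, tooth counts: [11, 8, 8, 23]
  gear 0: T0=11, direction=positive, advance = 4 mod 11 = 4 teeth = 4/11 turn
  gear 1: T1=8, direction=negative, advance = 4 mod 8 = 4 teeth = 4/8 turn
  gear 2: T2=8, direction=positive, advance = 4 mod 8 = 4 teeth = 4/8 turn
  gear 3: T3=23, direction=negative, advance = 4 mod 23 = 4 teeth = 4/23 turn
Gear 3: 4 mod 23 = 4
Fraction = 4 / 23 = 4/23 (gcd(4,23)=1) = 4/23

Answer: 4/23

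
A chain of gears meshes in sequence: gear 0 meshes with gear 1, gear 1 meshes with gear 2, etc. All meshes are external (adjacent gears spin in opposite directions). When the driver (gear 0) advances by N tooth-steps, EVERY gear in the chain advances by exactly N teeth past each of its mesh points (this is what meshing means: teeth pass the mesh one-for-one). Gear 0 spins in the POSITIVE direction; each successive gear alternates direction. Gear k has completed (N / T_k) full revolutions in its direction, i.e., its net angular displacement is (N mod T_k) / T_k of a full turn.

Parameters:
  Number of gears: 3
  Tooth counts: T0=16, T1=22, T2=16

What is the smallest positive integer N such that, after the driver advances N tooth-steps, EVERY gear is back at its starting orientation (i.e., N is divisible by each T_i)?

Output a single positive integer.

Gear k returns to start when N is a multiple of T_k.
All gears at start simultaneously when N is a common multiple of [16, 22, 16]; the smallest such N is lcm(16, 22, 16).
Start: lcm = T0 = 16
Fold in T1=22: gcd(16, 22) = 2; lcm(16, 22) = 16 * 22 / 2 = 352 / 2 = 176
Fold in T2=16: gcd(176, 16) = 16; lcm(176, 16) = 176 * 16 / 16 = 2816 / 16 = 176
Full cycle length = 176

Answer: 176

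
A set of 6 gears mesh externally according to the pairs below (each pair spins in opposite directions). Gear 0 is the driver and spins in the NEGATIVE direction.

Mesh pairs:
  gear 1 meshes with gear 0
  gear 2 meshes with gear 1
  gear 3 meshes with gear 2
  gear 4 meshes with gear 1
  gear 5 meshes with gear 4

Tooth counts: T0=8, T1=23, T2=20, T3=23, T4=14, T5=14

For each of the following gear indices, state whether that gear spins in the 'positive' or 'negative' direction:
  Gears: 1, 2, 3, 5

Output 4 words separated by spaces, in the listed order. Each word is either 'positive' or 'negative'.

Answer: positive negative positive positive

Derivation:
Gear 0 (driver): negative (depth 0)
  gear 1: meshes with gear 0 -> depth 1 -> positive (opposite of gear 0)
  gear 2: meshes with gear 1 -> depth 2 -> negative (opposite of gear 1)
  gear 3: meshes with gear 2 -> depth 3 -> positive (opposite of gear 2)
  gear 4: meshes with gear 1 -> depth 2 -> negative (opposite of gear 1)
  gear 5: meshes with gear 4 -> depth 3 -> positive (opposite of gear 4)
Queried indices 1, 2, 3, 5 -> positive, negative, positive, positive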